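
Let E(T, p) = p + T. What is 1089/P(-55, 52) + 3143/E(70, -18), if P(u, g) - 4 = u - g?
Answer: 267101/5356 ≈ 49.870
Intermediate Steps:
E(T, p) = T + p
P(u, g) = 4 + u - g (P(u, g) = 4 + (u - g) = 4 + u - g)
1089/P(-55, 52) + 3143/E(70, -18) = 1089/(4 - 55 - 1*52) + 3143/(70 - 18) = 1089/(4 - 55 - 52) + 3143/52 = 1089/(-103) + 3143*(1/52) = 1089*(-1/103) + 3143/52 = -1089/103 + 3143/52 = 267101/5356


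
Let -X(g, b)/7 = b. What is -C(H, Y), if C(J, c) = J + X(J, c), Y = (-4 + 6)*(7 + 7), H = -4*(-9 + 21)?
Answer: 244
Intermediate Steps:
X(g, b) = -7*b
H = -48 (H = -4*12 = -48)
Y = 28 (Y = 2*14 = 28)
C(J, c) = J - 7*c
-C(H, Y) = -(-48 - 7*28) = -(-48 - 196) = -1*(-244) = 244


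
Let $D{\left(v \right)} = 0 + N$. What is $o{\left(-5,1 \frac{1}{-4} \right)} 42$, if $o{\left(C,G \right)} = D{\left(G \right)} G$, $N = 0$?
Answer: $0$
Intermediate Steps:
$D{\left(v \right)} = 0$ ($D{\left(v \right)} = 0 + 0 = 0$)
$o{\left(C,G \right)} = 0$ ($o{\left(C,G \right)} = 0 G = 0$)
$o{\left(-5,1 \frac{1}{-4} \right)} 42 = 0 \cdot 42 = 0$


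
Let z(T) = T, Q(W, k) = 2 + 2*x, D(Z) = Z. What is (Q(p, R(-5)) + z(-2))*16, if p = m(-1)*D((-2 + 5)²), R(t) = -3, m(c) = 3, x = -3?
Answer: -96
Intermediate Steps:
p = 27 (p = 3*(-2 + 5)² = 3*3² = 3*9 = 27)
Q(W, k) = -4 (Q(W, k) = 2 + 2*(-3) = 2 - 6 = -4)
(Q(p, R(-5)) + z(-2))*16 = (-4 - 2)*16 = -6*16 = -96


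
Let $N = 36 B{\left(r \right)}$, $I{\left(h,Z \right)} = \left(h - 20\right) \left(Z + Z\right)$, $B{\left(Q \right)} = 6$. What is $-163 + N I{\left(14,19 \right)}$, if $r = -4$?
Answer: $-49411$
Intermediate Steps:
$I{\left(h,Z \right)} = 2 Z \left(-20 + h\right)$ ($I{\left(h,Z \right)} = \left(-20 + h\right) 2 Z = 2 Z \left(-20 + h\right)$)
$N = 216$ ($N = 36 \cdot 6 = 216$)
$-163 + N I{\left(14,19 \right)} = -163 + 216 \cdot 2 \cdot 19 \left(-20 + 14\right) = -163 + 216 \cdot 2 \cdot 19 \left(-6\right) = -163 + 216 \left(-228\right) = -163 - 49248 = -49411$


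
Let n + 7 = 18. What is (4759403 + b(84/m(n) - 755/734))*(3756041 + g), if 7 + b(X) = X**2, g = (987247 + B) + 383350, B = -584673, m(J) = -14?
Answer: 11646414753864261005/538756 ≈ 2.1617e+13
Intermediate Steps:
n = 11 (n = -7 + 18 = 11)
g = 785924 (g = (987247 - 584673) + 383350 = 402574 + 383350 = 785924)
b(X) = -7 + X**2
(4759403 + b(84/m(n) - 755/734))*(3756041 + g) = (4759403 + (-7 + (84/(-14) - 755/734)**2))*(3756041 + 785924) = (4759403 + (-7 + (84*(-1/14) - 755*1/734)**2))*4541965 = (4759403 + (-7 + (-6 - 755/734)**2))*4541965 = (4759403 + (-7 + (-5159/734)**2))*4541965 = (4759403 + (-7 + 26615281/538756))*4541965 = (4759403 + 22843989/538756)*4541965 = (2564179766657/538756)*4541965 = 11646414753864261005/538756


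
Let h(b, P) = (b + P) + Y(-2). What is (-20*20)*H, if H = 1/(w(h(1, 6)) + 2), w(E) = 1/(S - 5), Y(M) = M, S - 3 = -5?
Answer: -2800/13 ≈ -215.38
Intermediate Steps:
S = -2 (S = 3 - 5 = -2)
h(b, P) = -2 + P + b (h(b, P) = (b + P) - 2 = (P + b) - 2 = -2 + P + b)
w(E) = -1/7 (w(E) = 1/(-2 - 5) = 1/(-7) = -1/7)
H = 7/13 (H = 1/(-1/7 + 2) = 1/(13/7) = 7/13 ≈ 0.53846)
(-20*20)*H = -20*20*(7/13) = -400*7/13 = -2800/13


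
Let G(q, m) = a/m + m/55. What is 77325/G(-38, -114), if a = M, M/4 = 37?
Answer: -242413875/10568 ≈ -22938.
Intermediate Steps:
M = 148 (M = 4*37 = 148)
a = 148
G(q, m) = 148/m + m/55
77325/G(-38, -114) = 77325/(148/(-114) + (1/55)*(-114)) = 77325/(148*(-1/114) - 114/55) = 77325/(-74/57 - 114/55) = 77325/(-10568/3135) = 77325*(-3135/10568) = -242413875/10568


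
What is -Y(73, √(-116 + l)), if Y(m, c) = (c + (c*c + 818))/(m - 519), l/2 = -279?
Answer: 72/223 + I*√674/446 ≈ 0.32287 + 0.05821*I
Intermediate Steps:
l = -558 (l = 2*(-279) = -558)
Y(m, c) = (818 + c + c²)/(-519 + m) (Y(m, c) = (c + (c² + 818))/(-519 + m) = (c + (818 + c²))/(-519 + m) = (818 + c + c²)/(-519 + m))
-Y(73, √(-116 + l)) = -(818 + √(-116 - 558) + (√(-116 - 558))²)/(-519 + 73) = -(818 + √(-674) + (√(-674))²)/(-446) = -(-1)*(818 + I*√674 + (I*√674)²)/446 = -(-1)*(818 + I*√674 - 674)/446 = -(-1)*(144 + I*√674)/446 = -(-72/223 - I*√674/446) = 72/223 + I*√674/446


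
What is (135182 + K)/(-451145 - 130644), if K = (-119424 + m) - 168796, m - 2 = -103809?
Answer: 256845/581789 ≈ 0.44147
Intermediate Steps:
m = -103807 (m = 2 - 103809 = -103807)
K = -392027 (K = (-119424 - 103807) - 168796 = -223231 - 168796 = -392027)
(135182 + K)/(-451145 - 130644) = (135182 - 392027)/(-451145 - 130644) = -256845/(-581789) = -256845*(-1/581789) = 256845/581789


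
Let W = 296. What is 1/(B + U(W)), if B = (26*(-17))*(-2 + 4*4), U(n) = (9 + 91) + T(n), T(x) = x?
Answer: -1/5792 ≈ -0.00017265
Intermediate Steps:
U(n) = 100 + n (U(n) = (9 + 91) + n = 100 + n)
B = -6188 (B = -442*(-2 + 16) = -442*14 = -6188)
1/(B + U(W)) = 1/(-6188 + (100 + 296)) = 1/(-6188 + 396) = 1/(-5792) = -1/5792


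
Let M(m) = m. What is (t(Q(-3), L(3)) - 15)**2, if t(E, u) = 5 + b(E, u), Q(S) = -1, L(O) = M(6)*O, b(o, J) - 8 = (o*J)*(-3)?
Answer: 2704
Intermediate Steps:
b(o, J) = 8 - 3*J*o (b(o, J) = 8 + (o*J)*(-3) = 8 + (J*o)*(-3) = 8 - 3*J*o)
L(O) = 6*O
t(E, u) = 13 - 3*E*u (t(E, u) = 5 + (8 - 3*u*E) = 5 + (8 - 3*E*u) = 13 - 3*E*u)
(t(Q(-3), L(3)) - 15)**2 = ((13 - 3*(-1)*6*3) - 15)**2 = ((13 - 3*(-1)*18) - 15)**2 = ((13 + 54) - 15)**2 = (67 - 15)**2 = 52**2 = 2704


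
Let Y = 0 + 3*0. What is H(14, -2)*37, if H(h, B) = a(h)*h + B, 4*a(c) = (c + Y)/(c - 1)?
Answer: 851/13 ≈ 65.462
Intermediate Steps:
Y = 0 (Y = 0 + 0 = 0)
a(c) = c/(4*(-1 + c)) (a(c) = ((c + 0)/(c - 1))/4 = (c/(-1 + c))/4 = c/(4*(-1 + c)))
H(h, B) = B + h**2/(4*(-1 + h)) (H(h, B) = (h/(4*(-1 + h)))*h + B = h**2/(4*(-1 + h)) + B = B + h**2/(4*(-1 + h)))
H(14, -2)*37 = (((1/4)*14**2 - 2*(-1 + 14))/(-1 + 14))*37 = (((1/4)*196 - 2*13)/13)*37 = ((49 - 26)/13)*37 = ((1/13)*23)*37 = (23/13)*37 = 851/13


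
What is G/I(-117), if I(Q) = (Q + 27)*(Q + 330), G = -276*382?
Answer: 17572/3195 ≈ 5.4998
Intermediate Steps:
G = -105432
I(Q) = (27 + Q)*(330 + Q)
G/I(-117) = -105432/(8910 + (-117)² + 357*(-117)) = -105432/(8910 + 13689 - 41769) = -105432/(-19170) = -105432*(-1/19170) = 17572/3195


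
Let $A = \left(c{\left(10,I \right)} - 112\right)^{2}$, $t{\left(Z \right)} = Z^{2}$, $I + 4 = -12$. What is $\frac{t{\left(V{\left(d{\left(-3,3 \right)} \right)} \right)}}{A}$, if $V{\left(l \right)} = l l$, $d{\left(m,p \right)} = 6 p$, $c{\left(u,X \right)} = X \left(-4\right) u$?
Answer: $\frac{729}{1936} \approx 0.37655$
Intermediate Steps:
$I = -16$ ($I = -4 - 12 = -16$)
$c{\left(u,X \right)} = - 4 X u$
$V{\left(l \right)} = l^{2}$
$A = 278784$ ($A = \left(\left(-4\right) \left(-16\right) 10 - 112\right)^{2} = \left(640 - 112\right)^{2} = 528^{2} = 278784$)
$\frac{t{\left(V{\left(d{\left(-3,3 \right)} \right)} \right)}}{A} = \frac{\left(\left(6 \cdot 3\right)^{2}\right)^{2}}{278784} = \left(18^{2}\right)^{2} \cdot \frac{1}{278784} = 324^{2} \cdot \frac{1}{278784} = 104976 \cdot \frac{1}{278784} = \frac{729}{1936}$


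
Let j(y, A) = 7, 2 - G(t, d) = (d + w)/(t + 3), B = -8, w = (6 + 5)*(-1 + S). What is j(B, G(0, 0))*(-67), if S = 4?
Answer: -469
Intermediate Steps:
w = 33 (w = (6 + 5)*(-1 + 4) = 11*3 = 33)
G(t, d) = 2 - (33 + d)/(3 + t) (G(t, d) = 2 - (d + 33)/(t + 3) = 2 - (33 + d)/(3 + t))
j(B, G(0, 0))*(-67) = 7*(-67) = -469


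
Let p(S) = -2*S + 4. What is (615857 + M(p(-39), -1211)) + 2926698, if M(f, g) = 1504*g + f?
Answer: 1721293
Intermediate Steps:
p(S) = 4 - 2*S
M(f, g) = f + 1504*g
(615857 + M(p(-39), -1211)) + 2926698 = (615857 + ((4 - 2*(-39)) + 1504*(-1211))) + 2926698 = (615857 + ((4 + 78) - 1821344)) + 2926698 = (615857 + (82 - 1821344)) + 2926698 = (615857 - 1821262) + 2926698 = -1205405 + 2926698 = 1721293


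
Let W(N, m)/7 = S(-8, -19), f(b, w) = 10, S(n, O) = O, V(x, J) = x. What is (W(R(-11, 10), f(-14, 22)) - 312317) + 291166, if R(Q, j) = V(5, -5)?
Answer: -21284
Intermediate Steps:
R(Q, j) = 5
W(N, m) = -133 (W(N, m) = 7*(-19) = -133)
(W(R(-11, 10), f(-14, 22)) - 312317) + 291166 = (-133 - 312317) + 291166 = -312450 + 291166 = -21284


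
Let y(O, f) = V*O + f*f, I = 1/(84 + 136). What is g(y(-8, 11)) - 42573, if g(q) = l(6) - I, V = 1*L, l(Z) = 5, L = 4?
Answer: -9364961/220 ≈ -42568.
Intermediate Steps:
I = 1/220 ≈ 0.0045455
V = 4 (V = 1*4 = 4)
y(O, f) = f² + 4*O (y(O, f) = 4*O + f*f = 4*O + f² = f² + 4*O)
g(q) = 1099/220 (g(q) = 5 - 1*1/220 = 5 - 1/220 = 1099/220)
g(y(-8, 11)) - 42573 = 1099/220 - 42573 = -9364961/220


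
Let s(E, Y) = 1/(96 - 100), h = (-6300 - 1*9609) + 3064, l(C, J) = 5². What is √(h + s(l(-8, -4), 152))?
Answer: 3*I*√5709/2 ≈ 113.34*I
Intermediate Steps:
l(C, J) = 25
h = -12845 (h = (-6300 - 9609) + 3064 = -15909 + 3064 = -12845)
s(E, Y) = -¼ (s(E, Y) = 1/(-4) = -¼)
√(h + s(l(-8, -4), 152)) = √(-12845 - ¼) = √(-51381/4) = 3*I*√5709/2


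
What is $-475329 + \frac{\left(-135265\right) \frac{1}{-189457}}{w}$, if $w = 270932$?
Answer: $- \frac{24398620421895731}{51329963924} \approx -4.7533 \cdot 10^{5}$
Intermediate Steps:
$-475329 + \frac{\left(-135265\right) \frac{1}{-189457}}{w} = -475329 + \frac{\left(-135265\right) \frac{1}{-189457}}{270932} = -475329 + \left(-135265\right) \left(- \frac{1}{189457}\right) \frac{1}{270932} = -475329 + \frac{135265}{189457} \cdot \frac{1}{270932} = -475329 + \frac{135265}{51329963924} = - \frac{24398620421895731}{51329963924}$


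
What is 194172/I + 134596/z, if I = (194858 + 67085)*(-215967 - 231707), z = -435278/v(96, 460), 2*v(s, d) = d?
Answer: -82504187630259554/1160066031654359 ≈ -71.120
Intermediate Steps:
v(s, d) = d/2
z = -217639/115 (z = -435278/((½)*460) = -435278/230 = -435278*1/230 = -217639/115 ≈ -1892.5)
I = -117265070582 (I = 261943*(-447674) = -117265070582)
194172/I + 134596/z = 194172/(-117265070582) + 134596/(-217639/115) = 194172*(-1/117265070582) + 134596*(-115/217639) = -8826/5330230481 - 15478540/217639 = -82504187630259554/1160066031654359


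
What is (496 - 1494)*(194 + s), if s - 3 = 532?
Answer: -727542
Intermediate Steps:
s = 535 (s = 3 + 532 = 535)
(496 - 1494)*(194 + s) = (496 - 1494)*(194 + 535) = -998*729 = -727542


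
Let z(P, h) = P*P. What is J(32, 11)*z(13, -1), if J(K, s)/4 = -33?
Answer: -22308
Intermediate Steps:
J(K, s) = -132 (J(K, s) = 4*(-33) = -132)
z(P, h) = P²
J(32, 11)*z(13, -1) = -132*13² = -132*169 = -22308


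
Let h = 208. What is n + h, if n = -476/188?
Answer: 9657/47 ≈ 205.47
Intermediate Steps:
n = -119/47 (n = -476*1/188 = -119/47 ≈ -2.5319)
n + h = -119/47 + 208 = 9657/47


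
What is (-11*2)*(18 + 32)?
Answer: -1100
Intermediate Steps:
(-11*2)*(18 + 32) = -22*50 = -1100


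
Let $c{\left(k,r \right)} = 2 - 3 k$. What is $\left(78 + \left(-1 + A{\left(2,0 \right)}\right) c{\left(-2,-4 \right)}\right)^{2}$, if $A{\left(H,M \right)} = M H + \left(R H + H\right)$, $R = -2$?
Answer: $2916$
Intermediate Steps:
$A{\left(H,M \right)} = - H + H M$ ($A{\left(H,M \right)} = M H + \left(- 2 H + H\right) = H M - H = - H + H M$)
$\left(78 + \left(-1 + A{\left(2,0 \right)}\right) c{\left(-2,-4 \right)}\right)^{2} = \left(78 + \left(-1 + 2 \left(-1 + 0\right)\right) \left(2 - -6\right)\right)^{2} = \left(78 + \left(-1 + 2 \left(-1\right)\right) \left(2 + 6\right)\right)^{2} = \left(78 + \left(-1 - 2\right) 8\right)^{2} = \left(78 - 24\right)^{2} = 54^{2} = 2916$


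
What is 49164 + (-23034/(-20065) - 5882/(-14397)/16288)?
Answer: 115666151163597757/2352604555920 ≈ 49165.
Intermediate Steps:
49164 + (-23034/(-20065) - 5882/(-14397)/16288) = 49164 + (-23034*(-1/20065) - 5882*(-1/14397)*(1/16288)) = 49164 + (23034/20065 + (5882/14397)*(1/16288)) = 49164 + (23034/20065 + 2941/117249168) = 49164 + 2700776346877/2352604555920 = 115666151163597757/2352604555920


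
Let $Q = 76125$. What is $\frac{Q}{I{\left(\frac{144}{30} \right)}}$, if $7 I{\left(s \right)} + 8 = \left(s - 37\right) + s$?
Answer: $- \frac{888125}{59} \approx -15053.0$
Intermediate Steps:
$I{\left(s \right)} = - \frac{45}{7} + \frac{2 s}{7}$ ($I{\left(s \right)} = - \frac{8}{7} + \frac{\left(s - 37\right) + s}{7} = - \frac{8}{7} + \frac{\left(-37 + s\right) + s}{7} = - \frac{8}{7} + \frac{-37 + 2 s}{7} = - \frac{8}{7} + \left(- \frac{37}{7} + \frac{2 s}{7}\right) = - \frac{45}{7} + \frac{2 s}{7}$)
$\frac{Q}{I{\left(\frac{144}{30} \right)}} = \frac{76125}{- \frac{45}{7} + \frac{2 \cdot \frac{144}{30}}{7}} = \frac{76125}{- \frac{45}{7} + \frac{2 \cdot 144 \cdot \frac{1}{30}}{7}} = \frac{76125}{- \frac{45}{7} + \frac{2}{7} \cdot \frac{24}{5}} = \frac{76125}{- \frac{45}{7} + \frac{48}{35}} = \frac{76125}{- \frac{177}{35}} = 76125 \left(- \frac{35}{177}\right) = - \frac{888125}{59}$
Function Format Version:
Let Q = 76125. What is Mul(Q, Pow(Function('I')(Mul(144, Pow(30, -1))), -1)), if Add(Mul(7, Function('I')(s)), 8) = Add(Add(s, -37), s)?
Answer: Rational(-888125, 59) ≈ -15053.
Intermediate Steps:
Function('I')(s) = Add(Rational(-45, 7), Mul(Rational(2, 7), s)) (Function('I')(s) = Add(Rational(-8, 7), Mul(Rational(1, 7), Add(Add(s, -37), s))) = Add(Rational(-8, 7), Mul(Rational(1, 7), Add(Add(-37, s), s))) = Add(Rational(-8, 7), Mul(Rational(1, 7), Add(-37, Mul(2, s)))) = Add(Rational(-8, 7), Add(Rational(-37, 7), Mul(Rational(2, 7), s))) = Add(Rational(-45, 7), Mul(Rational(2, 7), s)))
Mul(Q, Pow(Function('I')(Mul(144, Pow(30, -1))), -1)) = Mul(76125, Pow(Add(Rational(-45, 7), Mul(Rational(2, 7), Mul(144, Pow(30, -1)))), -1)) = Mul(76125, Pow(Add(Rational(-45, 7), Mul(Rational(2, 7), Mul(144, Rational(1, 30)))), -1)) = Mul(76125, Pow(Add(Rational(-45, 7), Mul(Rational(2, 7), Rational(24, 5))), -1)) = Mul(76125, Pow(Add(Rational(-45, 7), Rational(48, 35)), -1)) = Mul(76125, Pow(Rational(-177, 35), -1)) = Mul(76125, Rational(-35, 177)) = Rational(-888125, 59)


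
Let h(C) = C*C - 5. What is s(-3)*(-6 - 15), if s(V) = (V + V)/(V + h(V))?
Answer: 126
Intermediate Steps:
h(C) = -5 + C**2 (h(C) = C**2 - 5 = -5 + C**2)
s(V) = 2*V/(-5 + V + V**2) (s(V) = (V + V)/(V + (-5 + V**2)) = (2*V)/(-5 + V + V**2) = 2*V/(-5 + V + V**2))
s(-3)*(-6 - 15) = (2*(-3)/(-5 - 3 + (-3)**2))*(-6 - 15) = (2*(-3)/(-5 - 3 + 9))*(-21) = (2*(-3)/1)*(-21) = (2*(-3)*1)*(-21) = -6*(-21) = 126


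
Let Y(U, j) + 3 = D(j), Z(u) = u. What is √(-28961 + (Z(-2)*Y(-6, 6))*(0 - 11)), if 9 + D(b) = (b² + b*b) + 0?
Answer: I*√27641 ≈ 166.26*I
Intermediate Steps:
D(b) = -9 + 2*b² (D(b) = -9 + ((b² + b*b) + 0) = -9 + ((b² + b²) + 0) = -9 + (2*b² + 0) = -9 + 2*b²)
Y(U, j) = -12 + 2*j² (Y(U, j) = -3 + (-9 + 2*j²) = -12 + 2*j²)
√(-28961 + (Z(-2)*Y(-6, 6))*(0 - 11)) = √(-28961 + (-2*(-12 + 2*6²))*(0 - 11)) = √(-28961 - 2*(-12 + 2*36)*(-11)) = √(-28961 - 2*(-12 + 72)*(-11)) = √(-28961 - 2*60*(-11)) = √(-28961 - 120*(-11)) = √(-28961 + 1320) = √(-27641) = I*√27641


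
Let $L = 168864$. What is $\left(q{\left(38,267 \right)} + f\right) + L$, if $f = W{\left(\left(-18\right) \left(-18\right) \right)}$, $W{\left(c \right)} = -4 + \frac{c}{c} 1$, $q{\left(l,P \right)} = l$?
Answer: $168899$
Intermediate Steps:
$W{\left(c \right)} = -3$ ($W{\left(c \right)} = -4 + 1 \cdot 1 = -4 + 1 = -3$)
$f = -3$
$\left(q{\left(38,267 \right)} + f\right) + L = \left(38 - 3\right) + 168864 = 35 + 168864 = 168899$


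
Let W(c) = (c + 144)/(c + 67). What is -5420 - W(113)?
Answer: -975857/180 ≈ -5421.4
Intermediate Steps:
W(c) = (144 + c)/(67 + c)
-5420 - W(113) = -5420 - (144 + 113)/(67 + 113) = -5420 - 257/180 = -975857/180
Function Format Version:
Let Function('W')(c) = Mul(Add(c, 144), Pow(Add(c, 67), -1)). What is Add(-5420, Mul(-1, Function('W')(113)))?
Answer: Rational(-975857, 180) ≈ -5421.4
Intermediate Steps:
Function('W')(c) = Mul(Pow(Add(67, c), -1), Add(144, c)) (Function('W')(c) = Mul(Add(144, c), Pow(Add(67, c), -1)) = Mul(Pow(Add(67, c), -1), Add(144, c)))
Add(-5420, Mul(-1, Function('W')(113))) = Add(-5420, Mul(-1, Mul(Pow(Add(67, 113), -1), Add(144, 113)))) = Add(-5420, Mul(-1, Mul(Pow(180, -1), 257))) = Add(-5420, Mul(-1, Mul(Rational(1, 180), 257))) = Add(-5420, Mul(-1, Rational(257, 180))) = Add(-5420, Rational(-257, 180)) = Rational(-975857, 180)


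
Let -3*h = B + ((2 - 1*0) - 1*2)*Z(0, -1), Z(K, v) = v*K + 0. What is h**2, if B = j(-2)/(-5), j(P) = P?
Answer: 4/225 ≈ 0.017778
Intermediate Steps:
Z(K, v) = K*v (Z(K, v) = K*v + 0 = K*v)
B = 2/5 (B = -2/(-5) = -2*(-1/5) = 2/5 ≈ 0.40000)
h = -2/15 (h = -(2/5 + ((2 - 1*0) - 1*2)*(0*(-1)))/3 = -(2/5 + ((2 + 0) - 2)*0)/3 = -(2/5 + (2 - 2)*0)/3 = -(2/5 + 0*0)/3 = -(2/5 + 0)/3 = -1/3*2/5 = -2/15 ≈ -0.13333)
h**2 = (-2/15)**2 = 4/225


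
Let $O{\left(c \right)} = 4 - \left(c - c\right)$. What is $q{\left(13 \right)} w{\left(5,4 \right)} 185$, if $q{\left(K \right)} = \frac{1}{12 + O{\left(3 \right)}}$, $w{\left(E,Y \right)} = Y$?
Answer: $\frac{185}{4} \approx 46.25$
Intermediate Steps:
$O{\left(c \right)} = 4$ ($O{\left(c \right)} = 4 - 0 = 4 + 0 = 4$)
$q{\left(K \right)} = \frac{1}{16}$ ($q{\left(K \right)} = \frac{1}{12 + 4} = \frac{1}{16}$)
$q{\left(13 \right)} w{\left(5,4 \right)} 185 = \frac{1}{16} \cdot 4 \cdot 185 = \frac{1}{4} \cdot 185 = \frac{185}{4}$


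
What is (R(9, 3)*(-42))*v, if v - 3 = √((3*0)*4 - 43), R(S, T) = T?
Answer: -378 - 126*I*√43 ≈ -378.0 - 826.24*I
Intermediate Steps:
v = 3 + I*√43 (v = 3 + √((3*0)*4 - 43) = 3 + √(0*4 - 43) = 3 + √(0 - 43) = 3 + √(-43) = 3 + I*√43 ≈ 3.0 + 6.5574*I)
(R(9, 3)*(-42))*v = (3*(-42))*(3 + I*√43) = -126*(3 + I*√43) = -378 - 126*I*√43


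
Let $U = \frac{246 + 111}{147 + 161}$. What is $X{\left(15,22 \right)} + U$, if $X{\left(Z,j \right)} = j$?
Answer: $\frac{1019}{44} \approx 23.159$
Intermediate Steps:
$U = \frac{51}{44}$ ($U = \frac{357}{308} = 357 \cdot \frac{1}{308} = \frac{51}{44} \approx 1.1591$)
$X{\left(15,22 \right)} + U = 22 + \frac{51}{44} = \frac{1019}{44}$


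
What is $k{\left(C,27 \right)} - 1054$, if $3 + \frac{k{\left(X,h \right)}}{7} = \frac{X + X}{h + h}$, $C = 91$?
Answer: $- \frac{28388}{27} \approx -1051.4$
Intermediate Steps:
$k{\left(X,h \right)} = -21 + \frac{7 X}{h}$ ($k{\left(X,h \right)} = -21 + 7 \frac{X + X}{h + h} = -21 + 7 \frac{2 X}{2 h} = -21 + 7 \cdot 2 X \frac{1}{2 h} = -21 + 7 \frac{X}{h} = -21 + \frac{7 X}{h}$)
$k{\left(C,27 \right)} - 1054 = \left(-21 + 7 \cdot 91 \cdot \frac{1}{27}\right) - 1054 = \left(-21 + \frac{637}{27}\right) - 1054 = \frac{70}{27} - 1054 = - \frac{28388}{27}$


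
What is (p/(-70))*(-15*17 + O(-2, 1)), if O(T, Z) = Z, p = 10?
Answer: 254/7 ≈ 36.286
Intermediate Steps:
(p/(-70))*(-15*17 + O(-2, 1)) = (10/(-70))*(-15*17 + 1) = (10*(-1/70))*(-255 + 1) = -⅐*(-254) = 254/7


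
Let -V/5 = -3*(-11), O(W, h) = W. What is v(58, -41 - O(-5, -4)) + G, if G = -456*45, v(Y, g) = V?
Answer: -20685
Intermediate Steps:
V = -165 (V = -(-15)*(-11) = -5*33 = -165)
v(Y, g) = -165
G = -20520
v(58, -41 - O(-5, -4)) + G = -165 - 20520 = -20685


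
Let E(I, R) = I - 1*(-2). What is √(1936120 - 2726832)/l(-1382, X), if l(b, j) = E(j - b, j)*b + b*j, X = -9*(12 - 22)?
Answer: -I*√197678/1080724 ≈ -0.0004114*I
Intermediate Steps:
X = 90 (X = -9*(-10) = 90)
E(I, R) = 2 + I (E(I, R) = I + 2 = 2 + I)
l(b, j) = b*j + b*(2 + j - b) (l(b, j) = (2 + (j - b))*b + b*j = (2 + j - b)*b + b*j = b*(2 + j - b) + b*j = b*j + b*(2 + j - b))
√(1936120 - 2726832)/l(-1382, X) = √(1936120 - 2726832)/((-1382*(2 - 1*(-1382) + 2*90))) = √(-790712)/((-1382*(2 + 1382 + 180))) = (2*I*√197678)/((-1382*1564)) = (2*I*√197678)/(-2161448) = (2*I*√197678)*(-1/2161448) = -I*√197678/1080724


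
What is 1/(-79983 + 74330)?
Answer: -1/5653 ≈ -0.00017690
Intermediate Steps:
1/(-79983 + 74330) = 1/(-5653) = -1/5653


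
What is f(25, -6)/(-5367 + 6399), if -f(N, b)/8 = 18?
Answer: -6/43 ≈ -0.13953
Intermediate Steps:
f(N, b) = -144 (f(N, b) = -8*18 = -144)
f(25, -6)/(-5367 + 6399) = -144/(-5367 + 6399) = -144/1032 = (1/1032)*(-144) = -6/43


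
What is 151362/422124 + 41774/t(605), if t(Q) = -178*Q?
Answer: -111136183/3788211130 ≈ -0.029337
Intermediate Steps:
151362/422124 + 41774/t(605) = 151362/422124 + 41774/((-178*605)) = 151362*(1/422124) + 41774/(-107690) = 25227/70354 + 41774*(-1/107690) = 25227/70354 - 20887/53845 = -111136183/3788211130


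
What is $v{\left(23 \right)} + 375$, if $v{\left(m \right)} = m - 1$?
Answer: $397$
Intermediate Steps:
$v{\left(m \right)} = -1 + m$ ($v{\left(m \right)} = m - 1 = -1 + m$)
$v{\left(23 \right)} + 375 = \left(-1 + 23\right) + 375 = 22 + 375 = 397$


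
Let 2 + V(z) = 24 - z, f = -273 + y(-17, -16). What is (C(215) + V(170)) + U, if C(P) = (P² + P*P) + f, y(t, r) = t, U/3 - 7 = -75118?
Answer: -133321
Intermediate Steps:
U = -225333 (U = 21 + 3*(-75118) = 21 - 225354 = -225333)
f = -290 (f = -273 - 17 = -290)
V(z) = 22 - z (V(z) = -2 + (24 - z) = 22 - z)
C(P) = -290 + 2*P² (C(P) = (P² + P*P) - 290 = (P² + P²) - 290 = 2*P² - 290 = -290 + 2*P²)
(C(215) + V(170)) + U = ((-290 + 2*215²) + (22 - 1*170)) - 225333 = ((-290 + 2*46225) + (22 - 170)) - 225333 = ((-290 + 92450) - 148) - 225333 = (92160 - 148) - 225333 = 92012 - 225333 = -133321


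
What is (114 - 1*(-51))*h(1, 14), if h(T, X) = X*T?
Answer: 2310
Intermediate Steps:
h(T, X) = T*X
(114 - 1*(-51))*h(1, 14) = (114 - 1*(-51))*(1*14) = (114 + 51)*14 = 165*14 = 2310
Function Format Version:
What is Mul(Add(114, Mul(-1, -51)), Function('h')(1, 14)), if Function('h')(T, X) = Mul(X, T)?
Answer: 2310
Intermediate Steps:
Function('h')(T, X) = Mul(T, X)
Mul(Add(114, Mul(-1, -51)), Function('h')(1, 14)) = Mul(Add(114, Mul(-1, -51)), Mul(1, 14)) = Mul(Add(114, 51), 14) = Mul(165, 14) = 2310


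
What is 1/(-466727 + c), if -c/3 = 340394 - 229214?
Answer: -1/800267 ≈ -1.2496e-6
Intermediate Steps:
c = -333540 (c = -3*(340394 - 229214) = -3*111180 = -333540)
1/(-466727 + c) = 1/(-466727 - 333540) = 1/(-800267) = -1/800267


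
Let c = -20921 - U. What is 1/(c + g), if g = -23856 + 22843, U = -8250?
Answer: -1/13684 ≈ -7.3078e-5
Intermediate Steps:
c = -12671 (c = -20921 - 1*(-8250) = -20921 + 8250 = -12671)
g = -1013
1/(c + g) = 1/(-12671 - 1013) = 1/(-13684) = -1/13684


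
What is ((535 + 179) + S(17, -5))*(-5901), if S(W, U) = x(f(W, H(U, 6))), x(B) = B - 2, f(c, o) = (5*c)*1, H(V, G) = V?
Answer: -4703097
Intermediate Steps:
f(c, o) = 5*c
x(B) = -2 + B
S(W, U) = -2 + 5*W
((535 + 179) + S(17, -5))*(-5901) = ((535 + 179) + (-2 + 5*17))*(-5901) = (714 + (-2 + 85))*(-5901) = (714 + 83)*(-5901) = 797*(-5901) = -4703097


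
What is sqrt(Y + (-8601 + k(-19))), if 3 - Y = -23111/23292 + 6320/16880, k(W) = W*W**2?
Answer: I*sqrt(10370120917744127)/819102 ≈ 124.32*I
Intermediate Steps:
k(W) = W**3
Y = 17780189/4914612 (Y = 3 - (-23111/23292 + 6320/16880) = 3 - (-23111*1/23292 + 6320*(1/16880)) = 3 - (-23111/23292 + 79/211) = 3 - 1*(-3036353/4914612) = 3 + 3036353/4914612 = 17780189/4914612 ≈ 3.6178)
sqrt(Y + (-8601 + k(-19))) = sqrt(17780189/4914612 + (-8601 + (-19)**3)) = sqrt(17780189/4914612 + (-8601 - 6859)) = sqrt(17780189/4914612 - 15460) = sqrt(-75962121331/4914612) = I*sqrt(10370120917744127)/819102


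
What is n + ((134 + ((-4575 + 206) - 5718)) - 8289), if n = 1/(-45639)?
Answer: -832546639/45639 ≈ -18242.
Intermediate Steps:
n = -1/45639 ≈ -2.1911e-5
n + ((134 + ((-4575 + 206) - 5718)) - 8289) = -1/45639 + ((134 + ((-4575 + 206) - 5718)) - 8289) = -1/45639 + ((134 + (-4369 - 5718)) - 8289) = -1/45639 + ((134 - 10087) - 8289) = -1/45639 + (-9953 - 8289) = -1/45639 - 18242 = -832546639/45639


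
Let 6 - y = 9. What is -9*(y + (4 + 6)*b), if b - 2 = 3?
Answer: -423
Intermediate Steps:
b = 5 (b = 2 + 3 = 5)
y = -3 (y = 6 - 1*9 = 6 - 9 = -3)
-9*(y + (4 + 6)*b) = -9*(-3 + (4 + 6)*5) = -9*(-3 + 10*5) = -9*(-3 + 50) = -9*47 = -423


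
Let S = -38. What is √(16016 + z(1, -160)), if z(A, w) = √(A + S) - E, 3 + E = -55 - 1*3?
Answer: √(16077 + I*√37) ≈ 126.8 + 0.024*I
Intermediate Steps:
E = -61 (E = -3 + (-55 - 1*3) = -3 + (-55 - 3) = -3 - 58 = -61)
z(A, w) = 61 + √(-38 + A) (z(A, w) = √(A - 38) - 1*(-61) = √(-38 + A) + 61 = 61 + √(-38 + A))
√(16016 + z(1, -160)) = √(16016 + (61 + √(-38 + 1))) = √(16016 + (61 + √(-37))) = √(16016 + (61 + I*√37)) = √(16077 + I*√37)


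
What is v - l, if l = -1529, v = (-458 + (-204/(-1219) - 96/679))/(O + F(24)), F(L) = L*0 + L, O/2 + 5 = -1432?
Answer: 1803605164108/1179473925 ≈ 1529.2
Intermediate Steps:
O = -2874 (O = -10 + 2*(-1432) = -10 - 2864 = -2874)
F(L) = L (F(L) = 0 + L = L)
v = 189532783/1179473925 (v = (-458 + (-204/(-1219) - 96/679))/(-2874 + 24) = (-458 + (-204*(-1/1219) - 96*1/679))/(-2850) = (-458 + (204/1219 - 96/679))*(-1/2850) = (-458 + 21492/827701)*(-1/2850) = -379065566/827701*(-1/2850) = 189532783/1179473925 ≈ 0.16069)
v - l = 189532783/1179473925 - 1*(-1529) = 189532783/1179473925 + 1529 = 1803605164108/1179473925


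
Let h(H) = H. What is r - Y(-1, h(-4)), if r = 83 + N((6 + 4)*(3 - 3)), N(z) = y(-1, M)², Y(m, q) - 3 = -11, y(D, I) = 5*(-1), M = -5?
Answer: 116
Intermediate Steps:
y(D, I) = -5
Y(m, q) = -8 (Y(m, q) = 3 - 11 = -8)
N(z) = 25 (N(z) = (-5)² = 25)
r = 108 (r = 83 + 25 = 108)
r - Y(-1, h(-4)) = 108 - 1*(-8) = 108 + 8 = 116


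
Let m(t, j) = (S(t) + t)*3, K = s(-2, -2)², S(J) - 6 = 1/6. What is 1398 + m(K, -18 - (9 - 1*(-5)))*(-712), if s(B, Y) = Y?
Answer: -20318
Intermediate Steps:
S(J) = 37/6 (S(J) = 6 + 1/6 = 6 + ⅙ = 37/6)
K = 4 (K = (-2)² = 4)
m(t, j) = 37/2 + 3*t (m(t, j) = (37/6 + t)*3 = 37/2 + 3*t)
1398 + m(K, -18 - (9 - 1*(-5)))*(-712) = 1398 + (37/2 + 3*4)*(-712) = 1398 + (37/2 + 12)*(-712) = 1398 + (61/2)*(-712) = 1398 - 21716 = -20318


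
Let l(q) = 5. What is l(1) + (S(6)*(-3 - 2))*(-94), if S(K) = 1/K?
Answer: 250/3 ≈ 83.333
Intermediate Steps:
l(1) + (S(6)*(-3 - 2))*(-94) = 5 + ((-3 - 2)/6)*(-94) = 5 + ((⅙)*(-5))*(-94) = 5 - ⅚*(-94) = 5 + 235/3 = 250/3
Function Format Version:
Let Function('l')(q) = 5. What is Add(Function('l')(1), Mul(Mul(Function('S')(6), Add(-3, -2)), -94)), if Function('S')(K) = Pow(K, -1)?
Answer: Rational(250, 3) ≈ 83.333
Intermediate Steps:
Add(Function('l')(1), Mul(Mul(Function('S')(6), Add(-3, -2)), -94)) = Add(5, Mul(Mul(Pow(6, -1), Add(-3, -2)), -94)) = Add(5, Mul(Mul(Rational(1, 6), -5), -94)) = Add(5, Mul(Rational(-5, 6), -94)) = Add(5, Rational(235, 3)) = Rational(250, 3)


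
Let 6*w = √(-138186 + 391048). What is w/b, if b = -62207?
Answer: -23*√478/373242 ≈ -0.0013473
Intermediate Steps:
w = 23*√478/6 (w = √(-138186 + 391048)/6 = √252862/6 = (23*√478)/6 = 23*√478/6 ≈ 83.809)
w/b = (23*√478/6)/(-62207) = (23*√478/6)*(-1/62207) = -23*√478/373242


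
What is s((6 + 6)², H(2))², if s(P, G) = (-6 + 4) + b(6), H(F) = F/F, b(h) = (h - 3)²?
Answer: 49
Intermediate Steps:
b(h) = (-3 + h)²
H(F) = 1
s(P, G) = 7 (s(P, G) = (-6 + 4) + (-3 + 6)² = -2 + 3² = -2 + 9 = 7)
s((6 + 6)², H(2))² = 7² = 49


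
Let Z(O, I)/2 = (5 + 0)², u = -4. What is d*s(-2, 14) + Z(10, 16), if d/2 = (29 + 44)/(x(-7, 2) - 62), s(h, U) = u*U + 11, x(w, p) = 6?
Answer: 4685/28 ≈ 167.32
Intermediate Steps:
s(h, U) = 11 - 4*U (s(h, U) = -4*U + 11 = 11 - 4*U)
Z(O, I) = 50 (Z(O, I) = 2*(5 + 0)² = 2*5² = 2*25 = 50)
d = -73/28 (d = 2*((29 + 44)/(6 - 62)) = 2*(73/(-56)) = 2*(73*(-1/56)) = 2*(-73/56) = -73/28 ≈ -2.6071)
d*s(-2, 14) + Z(10, 16) = -73*(11 - 4*14)/28 + 50 = -73*(11 - 56)/28 + 50 = -73/28*(-45) + 50 = 3285/28 + 50 = 4685/28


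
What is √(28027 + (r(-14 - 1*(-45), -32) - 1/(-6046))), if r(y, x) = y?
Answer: 3*√113959488086/6046 ≈ 167.51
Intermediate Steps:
√(28027 + (r(-14 - 1*(-45), -32) - 1/(-6046))) = √(28027 + ((-14 - 1*(-45)) - 1/(-6046))) = √(28027 + ((-14 + 45) - 1*(-1/6046))) = √(28027 + (31 + 1/6046)) = √(28027 + 187427/6046) = √(169638669/6046) = 3*√113959488086/6046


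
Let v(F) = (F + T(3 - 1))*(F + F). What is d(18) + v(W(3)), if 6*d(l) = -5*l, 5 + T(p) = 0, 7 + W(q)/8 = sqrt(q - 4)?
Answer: 6689 - 1872*I ≈ 6689.0 - 1872.0*I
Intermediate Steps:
W(q) = -56 + 8*sqrt(-4 + q) (W(q) = -56 + 8*sqrt(q - 4) = -56 + 8*sqrt(-4 + q))
T(p) = -5 (T(p) = -5 + 0 = -5)
d(l) = -5*l/6 (d(l) = (-5*l)/6 = -5*l/6)
v(F) = 2*F*(-5 + F) (v(F) = (F - 5)*(F + F) = (-5 + F)*(2*F) = 2*F*(-5 + F))
d(18) + v(W(3)) = -5/6*18 + 2*(-56 + 8*sqrt(-4 + 3))*(-5 + (-56 + 8*sqrt(-4 + 3))) = -15 + 2*(-56 + 8*sqrt(-1))*(-5 + (-56 + 8*sqrt(-1))) = -15 + 2*(-56 + 8*I)*(-5 + (-56 + 8*I)) = -15 + 2*(-56 + 8*I)*(-61 + 8*I) = -15 + 2*(-61 + 8*I)*(-56 + 8*I)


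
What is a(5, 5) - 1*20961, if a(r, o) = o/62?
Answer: -1299577/62 ≈ -20961.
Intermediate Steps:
a(r, o) = o/62 (a(r, o) = o*(1/62) = o/62)
a(5, 5) - 1*20961 = (1/62)*5 - 1*20961 = 5/62 - 20961 = -1299577/62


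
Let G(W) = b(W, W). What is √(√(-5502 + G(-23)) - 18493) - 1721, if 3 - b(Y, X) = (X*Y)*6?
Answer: -1721 + √(-18493 + 7*I*√177) ≈ -1720.7 + 135.99*I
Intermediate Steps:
b(Y, X) = 3 - 6*X*Y (b(Y, X) = 3 - X*Y*6 = 3 - 6*X*Y)
G(W) = 3 - 6*W² (G(W) = 3 - 6*W*W = 3 - 6*W²)
√(√(-5502 + G(-23)) - 18493) - 1721 = √(√(-5502 + (3 - 6*(-23)²)) - 18493) - 1721 = √(√(-5502 + (3 - 6*529)) - 18493) - 1721 = √(√(-5502 + (3 - 3174)) - 18493) - 1721 = √(√(-5502 - 3171) - 18493) - 1721 = √(√(-8673) - 18493) - 1721 = √(7*I*√177 - 18493) - 1721 = √(-18493 + 7*I*√177) - 1721 = -1721 + √(-18493 + 7*I*√177)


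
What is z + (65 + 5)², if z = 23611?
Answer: 28511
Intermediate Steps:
z + (65 + 5)² = 23611 + (65 + 5)² = 23611 + 70² = 23611 + 4900 = 28511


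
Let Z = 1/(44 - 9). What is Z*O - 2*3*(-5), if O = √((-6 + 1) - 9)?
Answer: 30 + I*√14/35 ≈ 30.0 + 0.1069*I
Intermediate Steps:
O = I*√14 (O = √(-5 - 9) = √(-14) = I*√14 ≈ 3.7417*I)
Z = 1/35 ≈ 0.028571
Z*O - 2*3*(-5) = (I*√14)/35 - 2*3*(-5) = I*√14/35 - 6*(-5) = I*√14/35 + 30 = 30 + I*√14/35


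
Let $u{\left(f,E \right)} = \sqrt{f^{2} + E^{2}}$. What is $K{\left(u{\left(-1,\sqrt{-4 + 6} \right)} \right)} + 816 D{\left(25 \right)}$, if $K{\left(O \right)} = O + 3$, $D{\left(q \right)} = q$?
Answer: $20403 + \sqrt{3} \approx 20405.0$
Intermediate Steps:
$u{\left(f,E \right)} = \sqrt{E^{2} + f^{2}}$
$K{\left(O \right)} = 3 + O$
$K{\left(u{\left(-1,\sqrt{-4 + 6} \right)} \right)} + 816 D{\left(25 \right)} = \left(3 + \sqrt{\left(\sqrt{-4 + 6}\right)^{2} + \left(-1\right)^{2}}\right) + 816 \cdot 25 = \left(3 + \sqrt{\left(\sqrt{2}\right)^{2} + 1}\right) + 20400 = \left(3 + \sqrt{2 + 1}\right) + 20400 = \left(3 + \sqrt{3}\right) + 20400 = 20403 + \sqrt{3}$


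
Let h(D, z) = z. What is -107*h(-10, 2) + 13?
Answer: -201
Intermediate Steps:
-107*h(-10, 2) + 13 = -107*2 + 13 = -214 + 13 = -201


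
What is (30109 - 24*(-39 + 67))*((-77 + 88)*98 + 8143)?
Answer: 271438577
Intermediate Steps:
(30109 - 24*(-39 + 67))*((-77 + 88)*98 + 8143) = (30109 - 24*28)*(11*98 + 8143) = (30109 - 672)*(1078 + 8143) = 29437*9221 = 271438577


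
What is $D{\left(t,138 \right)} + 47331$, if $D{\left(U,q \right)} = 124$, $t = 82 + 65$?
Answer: $47455$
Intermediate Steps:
$t = 147$
$D{\left(t,138 \right)} + 47331 = 124 + 47331 = 47455$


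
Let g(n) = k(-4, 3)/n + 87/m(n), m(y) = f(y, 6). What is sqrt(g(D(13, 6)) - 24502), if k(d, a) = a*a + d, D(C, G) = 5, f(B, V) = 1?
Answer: I*sqrt(24414) ≈ 156.25*I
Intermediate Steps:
m(y) = 1
k(d, a) = d + a**2 (k(d, a) = a**2 + d = d + a**2)
g(n) = 87 + 5/n (g(n) = (-4 + 3**2)/n + 87/1 = (-4 + 9)/n + 87*1 = 5/n + 87 = 87 + 5/n)
sqrt(g(D(13, 6)) - 24502) = sqrt((87 + 5/5) - 24502) = sqrt((87 + 5*(1/5)) - 24502) = sqrt((87 + 1) - 24502) = sqrt(88 - 24502) = sqrt(-24414) = I*sqrt(24414)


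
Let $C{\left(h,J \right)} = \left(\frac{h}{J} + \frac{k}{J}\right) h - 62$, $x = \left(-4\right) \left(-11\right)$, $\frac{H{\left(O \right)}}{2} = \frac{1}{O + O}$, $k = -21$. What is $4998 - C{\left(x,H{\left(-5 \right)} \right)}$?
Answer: $10120$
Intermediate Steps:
$H{\left(O \right)} = \frac{1}{O}$ ($H{\left(O \right)} = \frac{2}{O + O} = \frac{2}{2 O} = 2 \frac{1}{2 O} = \frac{1}{O}$)
$x = 44$
$C{\left(h,J \right)} = -62 + h \left(- \frac{21}{J} + \frac{h}{J}\right)$ ($C{\left(h,J \right)} = \left(\frac{h}{J} - \frac{21}{J}\right) h - 62 = \left(- \frac{21}{J} + \frac{h}{J}\right) h - 62 = h \left(- \frac{21}{J} + \frac{h}{J}\right) - 62 = -62 + h \left(- \frac{21}{J} + \frac{h}{J}\right)$)
$4998 - C{\left(x,H{\left(-5 \right)} \right)} = 4998 - \frac{44^{2} - \frac{62}{-5} - 924}{\frac{1}{-5}} = 4998 - \frac{1936 - - \frac{62}{5} - 924}{- \frac{1}{5}} = 4998 - - 5 \left(1936 + \frac{62}{5} - 924\right) = 4998 - \left(-5\right) \frac{5122}{5} = 4998 - -5122 = 4998 + 5122 = 10120$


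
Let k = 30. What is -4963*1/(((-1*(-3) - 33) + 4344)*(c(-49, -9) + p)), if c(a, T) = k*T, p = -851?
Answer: 4963/4835994 ≈ 0.0010263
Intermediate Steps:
c(a, T) = 30*T
-4963*1/(((-1*(-3) - 33) + 4344)*(c(-49, -9) + p)) = -4963*1/((30*(-9) - 851)*((-1*(-3) - 33) + 4344)) = -4963*1/((-270 - 851)*((3 - 33) + 4344)) = -4963*(-1/(1121*(-30 + 4344))) = -4963/(4314*(-1121)) = -4963/(-4835994) = -4963*(-1/4835994) = 4963/4835994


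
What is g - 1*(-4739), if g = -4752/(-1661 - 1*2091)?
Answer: 2223185/469 ≈ 4740.3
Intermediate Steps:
g = 594/469 (g = -4752/(-1661 - 2091) = -4752/(-3752) = -4752*(-1/3752) = 594/469 ≈ 1.2665)
g - 1*(-4739) = 594/469 - 1*(-4739) = 594/469 + 4739 = 2223185/469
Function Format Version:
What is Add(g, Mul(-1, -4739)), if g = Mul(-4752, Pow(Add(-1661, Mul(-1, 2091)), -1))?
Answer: Rational(2223185, 469) ≈ 4740.3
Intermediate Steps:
g = Rational(594, 469) (g = Mul(-4752, Pow(Add(-1661, -2091), -1)) = Mul(-4752, Pow(-3752, -1)) = Mul(-4752, Rational(-1, 3752)) = Rational(594, 469) ≈ 1.2665)
Add(g, Mul(-1, -4739)) = Add(Rational(594, 469), Mul(-1, -4739)) = Add(Rational(594, 469), 4739) = Rational(2223185, 469)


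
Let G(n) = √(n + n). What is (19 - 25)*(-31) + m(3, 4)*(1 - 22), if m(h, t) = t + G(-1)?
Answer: 102 - 21*I*√2 ≈ 102.0 - 29.698*I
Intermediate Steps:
G(n) = √2*√n (G(n) = √(2*n) = √2*√n)
m(h, t) = t + I*√2 (m(h, t) = t + √2*√(-1) = t + √2*I = t + I*√2)
(19 - 25)*(-31) + m(3, 4)*(1 - 22) = (19 - 25)*(-31) + (4 + I*√2)*(1 - 22) = -6*(-31) + (4 + I*√2)*(-21) = 186 + (-84 - 21*I*√2) = 102 - 21*I*√2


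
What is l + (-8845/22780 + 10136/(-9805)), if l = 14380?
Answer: 642313795739/44671580 ≈ 14379.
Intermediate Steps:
l + (-8845/22780 + 10136/(-9805)) = 14380 + (-8845/22780 + 10136/(-9805)) = 14380 + (-8845*1/22780 + 10136*(-1/9805)) = 14380 + (-1769/4556 - 10136/9805) = 14380 - 63524661/44671580 = 642313795739/44671580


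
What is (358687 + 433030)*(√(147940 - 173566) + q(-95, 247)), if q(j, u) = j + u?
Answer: 120340984 + 791717*I*√25626 ≈ 1.2034e+8 + 1.2674e+8*I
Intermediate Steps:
(358687 + 433030)*(√(147940 - 173566) + q(-95, 247)) = (358687 + 433030)*(√(147940 - 173566) + (-95 + 247)) = 791717*(√(-25626) + 152) = 791717*(I*√25626 + 152) = 791717*(152 + I*√25626) = 120340984 + 791717*I*√25626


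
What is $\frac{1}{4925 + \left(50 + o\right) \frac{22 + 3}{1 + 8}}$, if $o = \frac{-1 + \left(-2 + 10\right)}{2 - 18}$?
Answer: $\frac{144}{729025} \approx 0.00019752$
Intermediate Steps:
$o = - \frac{7}{16}$ ($o = \frac{-1 + 8}{-16} = 7 \left(- \frac{1}{16}\right) = - \frac{7}{16} \approx -0.4375$)
$\frac{1}{4925 + \left(50 + o\right) \frac{22 + 3}{1 + 8}} = \frac{1}{4925 + \left(50 - \frac{7}{16}\right) \frac{22 + 3}{1 + 8}} = \frac{1}{4925 + \frac{793 \cdot \frac{25}{9}}{16}} = \frac{1}{4925 + \frac{793 \cdot 25 \cdot \frac{1}{9}}{16}} = \frac{1}{4925 + \frac{793}{16} \cdot \frac{25}{9}} = \frac{1}{4925 + \frac{19825}{144}} = \frac{1}{\frac{729025}{144}} = \frac{144}{729025}$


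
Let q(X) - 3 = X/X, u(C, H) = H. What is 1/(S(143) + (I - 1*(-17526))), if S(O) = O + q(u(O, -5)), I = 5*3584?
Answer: 1/35593 ≈ 2.8095e-5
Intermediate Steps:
q(X) = 4 (q(X) = 3 + X/X = 3 + 1 = 4)
I = 17920
S(O) = 4 + O (S(O) = O + 4 = 4 + O)
1/(S(143) + (I - 1*(-17526))) = 1/((4 + 143) + (17920 - 1*(-17526))) = 1/(147 + (17920 + 17526)) = 1/(147 + 35446) = 1/35593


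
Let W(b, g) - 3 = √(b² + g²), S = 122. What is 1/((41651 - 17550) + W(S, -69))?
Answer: 24104/580983171 - √19645/580983171 ≈ 4.1247e-5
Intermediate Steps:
W(b, g) = 3 + √(b² + g²)
1/((41651 - 17550) + W(S, -69)) = 1/((41651 - 17550) + (3 + √(122² + (-69)²))) = 1/(24101 + (3 + √(14884 + 4761))) = 1/(24101 + (3 + √19645)) = 1/(24104 + √19645)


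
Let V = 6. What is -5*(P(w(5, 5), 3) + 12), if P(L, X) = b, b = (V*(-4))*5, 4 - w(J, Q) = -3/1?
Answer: 540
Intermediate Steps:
w(J, Q) = 7 (w(J, Q) = 4 - (-3)/1 = 4 - (-3) = 4 - 1*(-3) = 4 + 3 = 7)
b = -120 (b = (6*(-4))*5 = -24*5 = -120)
P(L, X) = -120
-5*(P(w(5, 5), 3) + 12) = -5*(-120 + 12) = -5*(-108) = 540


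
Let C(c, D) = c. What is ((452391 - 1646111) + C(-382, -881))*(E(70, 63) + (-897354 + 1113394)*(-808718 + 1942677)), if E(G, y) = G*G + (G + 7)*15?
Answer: -292531715059368330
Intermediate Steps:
E(G, y) = 105 + G**2 + 15*G (E(G, y) = G**2 + (7 + G)*15 = G**2 + (105 + 15*G) = 105 + G**2 + 15*G)
((452391 - 1646111) + C(-382, -881))*(E(70, 63) + (-897354 + 1113394)*(-808718 + 1942677)) = ((452391 - 1646111) - 382)*((105 + 70**2 + 15*70) + (-897354 + 1113394)*(-808718 + 1942677)) = (-1193720 - 382)*((105 + 4900 + 1050) + 216040*1133959) = -1194102*(6055 + 244980502360) = -1194102*244980508415 = -292531715059368330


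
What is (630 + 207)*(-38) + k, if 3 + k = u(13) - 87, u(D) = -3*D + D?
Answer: -31922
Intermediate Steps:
u(D) = -2*D
k = -116 (k = -3 + (-2*13 - 87) = -3 + (-26 - 87) = -3 - 113 = -116)
(630 + 207)*(-38) + k = (630 + 207)*(-38) - 116 = 837*(-38) - 116 = -31806 - 116 = -31922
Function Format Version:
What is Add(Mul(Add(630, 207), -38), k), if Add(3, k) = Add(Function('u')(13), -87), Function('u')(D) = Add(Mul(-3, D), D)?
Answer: -31922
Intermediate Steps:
Function('u')(D) = Mul(-2, D)
k = -116 (k = Add(-3, Add(Mul(-2, 13), -87)) = Add(-3, Add(-26, -87)) = Add(-3, -113) = -116)
Add(Mul(Add(630, 207), -38), k) = Add(Mul(Add(630, 207), -38), -116) = Add(Mul(837, -38), -116) = Add(-31806, -116) = -31922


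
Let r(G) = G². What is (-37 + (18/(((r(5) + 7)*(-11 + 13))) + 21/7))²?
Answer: 1164241/1024 ≈ 1137.0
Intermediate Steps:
(-37 + (18/(((r(5) + 7)*(-11 + 13))) + 21/7))² = (-37 + (18/(((5² + 7)*(-11 + 13))) + 21/7))² = (-37 + (18/(((25 + 7)*2)) + 21*(⅐)))² = (-37 + (18/((32*2)) + 3))² = (-37 + (18/64 + 3))² = (-37 + (18*(1/64) + 3))² = (-37 + (9/32 + 3))² = (-37 + 105/32)² = (-1079/32)² = 1164241/1024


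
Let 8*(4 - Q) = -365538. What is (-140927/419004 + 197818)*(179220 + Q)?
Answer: 74569986169064425/1676016 ≈ 4.4492e+10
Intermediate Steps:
Q = 182785/4 (Q = 4 - ⅛*(-365538) = 4 + 182769/4 = 182785/4 ≈ 45696.)
(-140927/419004 + 197818)*(179220 + Q) = (-140927/419004 + 197818)*(179220 + 182785/4) = (-140927*1/419004 + 197818)*(899665/4) = (-140927/419004 + 197818)*(899665/4) = (82886392345/419004)*(899665/4) = 74569986169064425/1676016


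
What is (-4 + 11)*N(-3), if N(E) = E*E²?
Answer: -189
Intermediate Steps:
N(E) = E³
(-4 + 11)*N(-3) = (-4 + 11)*(-3)³ = 7*(-27) = -189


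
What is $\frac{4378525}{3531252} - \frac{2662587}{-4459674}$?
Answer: $\frac{4821509961629}{2624705455308} \approx 1.837$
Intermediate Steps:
$\frac{4378525}{3531252} - \frac{2662587}{-4459674} = 4378525 \cdot \frac{1}{3531252} - - \frac{887529}{1486558} = \frac{4378525}{3531252} + \frac{887529}{1486558} = \frac{4821509961629}{2624705455308}$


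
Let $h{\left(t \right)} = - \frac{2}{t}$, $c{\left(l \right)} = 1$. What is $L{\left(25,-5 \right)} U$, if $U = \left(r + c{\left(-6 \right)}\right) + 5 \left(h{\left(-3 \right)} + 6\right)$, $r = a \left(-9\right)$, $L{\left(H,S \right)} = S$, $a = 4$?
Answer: $\frac{25}{3} \approx 8.3333$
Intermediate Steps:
$r = -36$ ($r = 4 \left(-9\right) = -36$)
$U = - \frac{5}{3}$ ($U = \left(-36 + 1\right) + 5 \left(- \frac{2}{-3} + 6\right) = -35 + 5 \left(\left(-2\right) \left(- \frac{1}{3}\right) + 6\right) = -35 + 5 \left(\frac{2}{3} + 6\right) = -35 + 5 \cdot \frac{20}{3} = -35 + \frac{100}{3} = - \frac{5}{3} \approx -1.6667$)
$L{\left(25,-5 \right)} U = \left(-5\right) \left(- \frac{5}{3}\right) = \frac{25}{3}$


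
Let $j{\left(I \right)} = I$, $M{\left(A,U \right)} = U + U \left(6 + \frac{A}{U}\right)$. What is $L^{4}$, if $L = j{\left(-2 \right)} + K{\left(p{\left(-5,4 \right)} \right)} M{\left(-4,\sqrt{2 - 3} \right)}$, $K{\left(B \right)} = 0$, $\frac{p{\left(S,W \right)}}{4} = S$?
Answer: $16$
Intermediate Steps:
$p{\left(S,W \right)} = 4 S$
$L = -2$ ($L = -2 + 0 \left(-4 + 7 \sqrt{2 - 3}\right) = -2 + 0 \left(-4 + 7 \sqrt{-1}\right) = -2 + 0 \left(-4 + 7 i\right) = -2 + 0 = -2$)
$L^{4} = \left(-2\right)^{4} = 16$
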